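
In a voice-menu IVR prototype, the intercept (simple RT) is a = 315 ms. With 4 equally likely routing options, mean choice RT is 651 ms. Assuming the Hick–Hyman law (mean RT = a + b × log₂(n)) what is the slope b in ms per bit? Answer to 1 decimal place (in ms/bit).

168.0 ms/bit

b = (651 − 315) / log₂(4) = 336 / 2 = 168.000 ms/bit.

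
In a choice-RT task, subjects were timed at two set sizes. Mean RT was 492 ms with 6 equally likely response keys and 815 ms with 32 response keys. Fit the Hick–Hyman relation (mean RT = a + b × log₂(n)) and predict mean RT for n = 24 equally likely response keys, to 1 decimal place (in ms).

RT is linear in log₂ n, so two points fix the line:
  b = (815 − 492) / (log₂ 32 − log₂ 6) = 323 / (5 − 2.5850) = 133.745 ms/bit
  a = 492 − 133.745 × 2.5850 = 146.273 ms
Then RT(24) = 146.273 + 133.745 × log₂ 24 = 146.273 + 133.745 × 4.5850 ≈ 759.491 ms.

759.5 ms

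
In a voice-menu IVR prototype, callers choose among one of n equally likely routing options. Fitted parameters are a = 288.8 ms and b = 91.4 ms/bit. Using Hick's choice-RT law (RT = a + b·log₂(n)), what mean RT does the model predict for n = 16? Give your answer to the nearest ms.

log₂(16) = 4 bits, so RT = 288.8 + 91.4 × 4 ≈ 654.400 ms.

654 ms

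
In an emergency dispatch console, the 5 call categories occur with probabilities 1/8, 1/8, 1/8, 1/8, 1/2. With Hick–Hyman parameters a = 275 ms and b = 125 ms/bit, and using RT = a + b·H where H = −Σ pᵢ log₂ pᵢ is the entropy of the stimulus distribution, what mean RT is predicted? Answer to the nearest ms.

525 ms

Each term −pᵢ log₂ pᵢ: 0.125·3 + 0.125·3 + 0.125·3 + 0.125·3 + 0.5·1; summed, H = 2.000 bits.
Mean RT = a + bH = 275 + 125·2.000 = 525.00 ms.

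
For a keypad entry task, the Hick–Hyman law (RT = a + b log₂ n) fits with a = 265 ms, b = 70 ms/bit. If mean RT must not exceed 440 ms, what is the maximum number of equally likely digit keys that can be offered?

Set 265 + 70·log₂ n ≤ 440 → log₂ n ≤ (440 − 265)/70 = 2.5000.
So n ≤ 2^2.5000 = 5.657; the largest integer n is 5.

5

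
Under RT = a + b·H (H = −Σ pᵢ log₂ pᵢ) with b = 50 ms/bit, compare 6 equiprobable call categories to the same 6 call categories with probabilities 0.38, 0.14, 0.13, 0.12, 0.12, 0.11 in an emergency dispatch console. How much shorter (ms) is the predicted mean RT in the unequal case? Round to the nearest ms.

10 ms

Equiprobable entropy H₀ = log₂ 6 = 2.5850 bits.
Skewed entropy H = −Σ pᵢ log₂ pᵢ = 2.3946 bits.
ΔRT = b·(H₀ − H) = 50 × 0.1903 = 9.52 ms.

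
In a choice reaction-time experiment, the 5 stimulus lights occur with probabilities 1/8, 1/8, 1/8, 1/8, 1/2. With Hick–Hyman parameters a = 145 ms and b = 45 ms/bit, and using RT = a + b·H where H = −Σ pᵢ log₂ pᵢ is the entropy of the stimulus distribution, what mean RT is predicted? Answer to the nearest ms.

235 ms

Each term −pᵢ log₂ pᵢ: 0.125·3 + 0.125·3 + 0.125·3 + 0.125·3 + 0.5·1; summed, H = 2.000 bits.
Mean RT = a + bH = 145 + 45·2.000 = 235.00 ms.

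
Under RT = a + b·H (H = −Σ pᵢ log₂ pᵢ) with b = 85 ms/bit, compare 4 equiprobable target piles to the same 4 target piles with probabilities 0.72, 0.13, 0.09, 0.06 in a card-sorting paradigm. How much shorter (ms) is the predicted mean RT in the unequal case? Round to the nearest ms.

61 ms

The RT saving is b·ΔH. Equiprobable H₀ = log₂(4) = 2.0000 bits; with the given probabilities H = 1.2801 bits.
b·(H₀ − H) = 85 × (2.0000 − 1.2801) = 61.19 ms.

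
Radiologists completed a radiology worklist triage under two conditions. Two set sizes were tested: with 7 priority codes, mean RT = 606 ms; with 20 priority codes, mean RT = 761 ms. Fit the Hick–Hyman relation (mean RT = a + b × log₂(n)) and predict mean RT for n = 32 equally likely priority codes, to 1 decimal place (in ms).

830.4 ms

RT is linear in log₂ n, so two points fix the line:
  b = (761 − 606) / (log₂ 20 − log₂ 7) = 155 / (4.3219 − 2.8074) = 102.339 ms/bit
  a = 606 − 102.339 × 2.8074 = 318.698 ms
Then RT(32) = 318.698 + 102.339 × log₂ 32 = 318.698 + 102.339 × 5 ≈ 830.393 ms.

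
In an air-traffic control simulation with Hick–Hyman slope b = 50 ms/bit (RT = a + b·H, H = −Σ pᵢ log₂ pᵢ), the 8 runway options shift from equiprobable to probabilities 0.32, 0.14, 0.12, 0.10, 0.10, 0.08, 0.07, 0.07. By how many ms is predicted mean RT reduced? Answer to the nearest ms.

11 ms

Equiprobable entropy H₀ = log₂ 8 = 3.0000 bits.
Skewed entropy H = −Σ pᵢ log₂ pᵢ = 2.7832 bits.
ΔRT = b·(H₀ − H) = 50 × 0.2168 = 10.84 ms.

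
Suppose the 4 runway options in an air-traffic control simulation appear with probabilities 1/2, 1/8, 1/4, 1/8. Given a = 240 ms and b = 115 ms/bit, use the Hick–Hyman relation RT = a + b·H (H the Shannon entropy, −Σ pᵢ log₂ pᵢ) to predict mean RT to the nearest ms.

Each term −pᵢ log₂ pᵢ: 0.5·1 + 0.125·3 + 0.25·2 + 0.125·3; summed, H = 1.750 bits.
Mean RT = a + bH = 240 + 115·1.750 = 441.25 ms.

441 ms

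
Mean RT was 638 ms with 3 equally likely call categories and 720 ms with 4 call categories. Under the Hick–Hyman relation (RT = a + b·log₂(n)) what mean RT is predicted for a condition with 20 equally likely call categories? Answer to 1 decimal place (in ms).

1178.7 ms

RT is linear in log₂ n, so two points fix the line:
  b = (720 − 638) / (log₂ 4 − log₂ 3) = 82 / (2 − 1.5850) = 197.573 ms/bit
  a = 638 − 197.573 × 1.5850 = 324.855 ms
Then RT(20) = 324.855 + 197.573 × log₂ 20 = 324.855 + 197.573 × 4.3219 ≈ 1178.749 ms.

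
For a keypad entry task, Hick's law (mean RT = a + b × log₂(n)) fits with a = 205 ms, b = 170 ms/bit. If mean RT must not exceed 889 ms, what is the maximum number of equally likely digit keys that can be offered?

16

Set 205 + 170·log₂ n ≤ 889 → log₂ n ≤ (889 − 205)/170 = 4.0235.
So n ≤ 2^4.0235 = 16.263; the largest integer n is 16.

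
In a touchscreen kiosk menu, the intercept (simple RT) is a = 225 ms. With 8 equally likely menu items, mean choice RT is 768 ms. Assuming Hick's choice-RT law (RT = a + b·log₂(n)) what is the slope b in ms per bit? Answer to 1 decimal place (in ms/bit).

181.0 ms/bit

8 alternatives carry log₂ 8 = 3 bits; the choice cost is 768 − 225 = 543 ms, so b = 543/3 = 181.000 ms/bit.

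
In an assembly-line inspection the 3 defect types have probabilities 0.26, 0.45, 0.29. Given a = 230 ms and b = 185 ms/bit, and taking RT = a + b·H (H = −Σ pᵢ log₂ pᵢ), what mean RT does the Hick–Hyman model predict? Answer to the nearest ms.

515 ms

Entropy contributions −pᵢ log₂ pᵢ: 0.5053, 0.5184, 0.5179; sum H = 1.5416 bits.
RT = a + bH = 230 + 185·1.5416 = 515.19 ms.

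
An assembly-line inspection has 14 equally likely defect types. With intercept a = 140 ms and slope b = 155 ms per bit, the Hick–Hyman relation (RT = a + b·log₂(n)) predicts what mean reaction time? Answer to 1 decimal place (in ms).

log₂(14) = 3.8074 bits, so RT = 140 + 155 × 3.8074 ≈ 730.140 ms.

730.1 ms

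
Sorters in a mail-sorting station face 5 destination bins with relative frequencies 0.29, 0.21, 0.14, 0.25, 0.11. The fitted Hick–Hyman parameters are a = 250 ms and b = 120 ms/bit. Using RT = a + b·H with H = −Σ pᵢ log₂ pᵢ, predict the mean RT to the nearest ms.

519 ms

Entropy contributions −pᵢ log₂ pᵢ: 0.5179, 0.4728, 0.3971, 0.5000, 0.3503; sum H = 2.2381 bits.
RT = a + bH = 250 + 120·2.2381 = 518.57 ms.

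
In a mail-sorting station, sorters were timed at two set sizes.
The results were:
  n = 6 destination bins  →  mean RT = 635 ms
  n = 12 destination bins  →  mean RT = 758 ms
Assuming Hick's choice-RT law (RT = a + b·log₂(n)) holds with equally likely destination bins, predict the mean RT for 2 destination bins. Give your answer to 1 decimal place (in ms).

440.0 ms

Fit slope and intercept:
  b = (758 − 635) / (log₂ 12 − log₂ 6) = 123 / (3.5850 − 2.5850) = 123.000 ms/bit
  a = 635 − 123.000 × 2.5850 = 317.050 ms
Then RT(2) = 317.050 + 123.000 × log₂ 2 = 317.050 + 123.000 × 1 ≈ 440.050 ms.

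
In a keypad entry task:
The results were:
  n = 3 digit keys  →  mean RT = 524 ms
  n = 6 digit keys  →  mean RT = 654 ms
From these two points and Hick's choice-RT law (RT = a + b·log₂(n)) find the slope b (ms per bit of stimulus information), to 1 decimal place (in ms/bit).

130.0 ms/bit

b = (RT₂ − RT₁)/(log₂ n₂ − log₂ n₁) = (654 − 524)/(2.5850 − 1.5850) = 130.000 ms/bit.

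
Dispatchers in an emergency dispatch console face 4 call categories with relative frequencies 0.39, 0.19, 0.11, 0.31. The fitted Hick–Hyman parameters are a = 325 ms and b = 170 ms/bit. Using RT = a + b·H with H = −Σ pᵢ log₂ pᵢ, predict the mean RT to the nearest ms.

641 ms

Entropy contributions −pᵢ log₂ pᵢ: 0.5298, 0.4552, 0.3503, 0.5238; sum H = 1.8591 bits.
RT = a + bH = 325 + 170·1.8591 = 641.05 ms.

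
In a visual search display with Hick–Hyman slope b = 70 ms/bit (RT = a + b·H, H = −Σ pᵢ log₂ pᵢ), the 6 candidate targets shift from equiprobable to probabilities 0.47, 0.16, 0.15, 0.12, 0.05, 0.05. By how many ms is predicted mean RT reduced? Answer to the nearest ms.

31 ms

Equiprobable entropy H₀ = log₂ 6 = 2.5850 bits.
Skewed entropy H = −Σ pᵢ log₂ pᵢ = 2.1448 bits.
ΔRT = b·(H₀ − H) = 70 × 0.4402 = 30.81 ms.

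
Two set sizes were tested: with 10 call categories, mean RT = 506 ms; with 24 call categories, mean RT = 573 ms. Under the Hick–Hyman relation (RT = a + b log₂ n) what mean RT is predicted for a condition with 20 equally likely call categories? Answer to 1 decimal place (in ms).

559.0 ms

RT is linear in log₂ n, so two points fix the line:
  b = (573 − 506) / (log₂ 24 − log₂ 10) = 67 / (4.5850 − 3.3219) = 53.047 ms/bit
  a = 506 − 53.047 × 3.3219 = 329.782 ms
Then RT(20) = 329.782 + 53.047 × log₂ 20 = 329.782 + 53.047 × 4.3219 ≈ 559.047 ms.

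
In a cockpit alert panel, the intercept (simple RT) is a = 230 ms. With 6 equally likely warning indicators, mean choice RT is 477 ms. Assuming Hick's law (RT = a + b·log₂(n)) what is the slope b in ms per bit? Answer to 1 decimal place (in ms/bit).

b = (477 − 230) / log₂(6) = 247 / 2.5850 = 95.553 ms/bit.

95.6 ms/bit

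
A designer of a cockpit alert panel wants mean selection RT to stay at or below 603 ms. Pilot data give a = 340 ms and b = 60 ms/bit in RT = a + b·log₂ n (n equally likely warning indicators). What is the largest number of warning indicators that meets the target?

Information budget: (603 − 340)/60 = 4.3833 bits, so n ≤ 2^4.3833 = 20.870 → at most 20.

20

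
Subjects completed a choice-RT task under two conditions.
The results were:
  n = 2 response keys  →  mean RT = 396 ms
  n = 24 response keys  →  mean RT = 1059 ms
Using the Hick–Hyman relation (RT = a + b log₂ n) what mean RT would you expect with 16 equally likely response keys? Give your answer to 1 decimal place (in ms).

950.8 ms

Fit slope and intercept:
  b = (1059 − 396) / (log₂ 24 − log₂ 2) = 663 / (4.5850 − 1) = 184.939 ms/bit
  a = 396 − 184.939 × 1 = 211.061 ms
Then RT(16) = 211.061 + 184.939 × log₂ 16 = 211.061 + 184.939 × 4 ≈ 950.818 ms.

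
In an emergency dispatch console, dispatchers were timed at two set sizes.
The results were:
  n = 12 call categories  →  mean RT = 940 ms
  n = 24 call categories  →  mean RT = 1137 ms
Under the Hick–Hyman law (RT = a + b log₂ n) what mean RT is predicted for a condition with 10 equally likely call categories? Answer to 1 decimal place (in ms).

RT is linear in log₂ n, so two points fix the line:
  b = (1137 − 940) / (log₂ 24 − log₂ 12) = 197 / (4.5850 − 3.5850) = 197.000 ms/bit
  a = 940 − 197.000 × 3.5850 = 233.762 ms
Then RT(10) = 233.762 + 197.000 × log₂ 10 = 233.762 + 197.000 × 3.3219 ≈ 888.182 ms.

888.2 ms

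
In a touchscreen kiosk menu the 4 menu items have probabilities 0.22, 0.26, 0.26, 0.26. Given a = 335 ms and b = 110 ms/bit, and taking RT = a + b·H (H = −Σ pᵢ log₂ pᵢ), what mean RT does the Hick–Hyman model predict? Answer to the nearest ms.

555 ms

Entropy contributions −pᵢ log₂ pᵢ: 0.4806, 0.5053, 0.5053, 0.5053; sum H = 1.9964 bits.
RT = a + bH = 335 + 110·1.9964 = 554.61 ms.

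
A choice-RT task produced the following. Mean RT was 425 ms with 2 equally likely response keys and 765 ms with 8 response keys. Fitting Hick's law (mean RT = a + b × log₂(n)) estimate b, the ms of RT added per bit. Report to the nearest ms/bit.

170 ms/bit

b = (RT₂ − RT₁)/(log₂ n₂ − log₂ n₁) = (765 − 425)/(3 − 1) = 170 ms/bit.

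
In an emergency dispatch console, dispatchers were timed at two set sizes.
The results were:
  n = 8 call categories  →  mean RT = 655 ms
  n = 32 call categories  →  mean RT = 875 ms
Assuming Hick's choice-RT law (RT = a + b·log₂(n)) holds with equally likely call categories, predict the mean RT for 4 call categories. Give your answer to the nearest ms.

545 ms

Fit slope and intercept:
  b = (875 − 655) / (log₂ 32 − log₂ 8) = 220 / (5 − 3) = 110 ms/bit
  a = 655 − 110 × 3 = 325 ms
Then RT(4) = 325 + 110 × log₂ 4 = 325 + 110 × 2 ≈ 545.000 ms.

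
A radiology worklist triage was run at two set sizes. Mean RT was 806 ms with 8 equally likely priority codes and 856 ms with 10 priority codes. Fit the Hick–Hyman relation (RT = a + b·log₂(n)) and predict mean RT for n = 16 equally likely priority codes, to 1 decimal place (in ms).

961.3 ms

Fit slope and intercept:
  b = (856 − 806) / (log₂ 10 − log₂ 8) = 50 / (3.3219 − 3) = 155.314 ms/bit
  a = 806 − 155.314 × 3 = 340.057 ms
Then RT(16) = 340.057 + 155.314 × log₂ 16 = 340.057 + 155.314 × 4 ≈ 961.314 ms.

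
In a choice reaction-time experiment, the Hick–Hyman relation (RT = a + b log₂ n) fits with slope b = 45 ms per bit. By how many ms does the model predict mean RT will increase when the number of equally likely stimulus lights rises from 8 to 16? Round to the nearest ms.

45 ms

ΔRT = (a + b log₂ n₂) − (a + b log₂ n₁) = b·(log₂ n₂ − log₂ n₁).
log₂(16) − log₂(8) = log₂(16/8) = log₂(2) = 1.
ΔRT = 45 × 1.0000 = 45.000 ms.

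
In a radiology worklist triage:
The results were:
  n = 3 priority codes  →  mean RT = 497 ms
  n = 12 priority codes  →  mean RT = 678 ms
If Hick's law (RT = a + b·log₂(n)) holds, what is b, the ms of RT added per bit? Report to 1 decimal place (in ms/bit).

The slope on a log₂ axis is (678 − 497) / (3.5850 − 1.5850) = 90.500 ms/bit.

90.5 ms/bit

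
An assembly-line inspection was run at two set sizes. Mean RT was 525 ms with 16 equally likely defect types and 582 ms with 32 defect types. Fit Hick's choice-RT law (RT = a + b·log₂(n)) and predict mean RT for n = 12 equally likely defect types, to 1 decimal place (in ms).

501.3 ms

Fit slope and intercept:
  b = (582 − 525) / (log₂ 32 − log₂ 16) = 57 / (5 − 4) = 57.000 ms/bit
  a = 525 − 57.000 × 4 = 297.000 ms
Then RT(12) = 297.000 + 57.000 × log₂ 12 = 297.000 + 57.000 × 3.5850 ≈ 501.343 ms.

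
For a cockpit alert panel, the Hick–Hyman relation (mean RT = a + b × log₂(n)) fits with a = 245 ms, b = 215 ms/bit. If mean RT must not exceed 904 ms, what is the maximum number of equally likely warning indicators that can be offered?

8

Set 245 + 215·log₂ n ≤ 904 → log₂ n ≤ (904 − 245)/215 = 3.0651.
So n ≤ 2^3.0651 = 8.369; the largest integer n is 8.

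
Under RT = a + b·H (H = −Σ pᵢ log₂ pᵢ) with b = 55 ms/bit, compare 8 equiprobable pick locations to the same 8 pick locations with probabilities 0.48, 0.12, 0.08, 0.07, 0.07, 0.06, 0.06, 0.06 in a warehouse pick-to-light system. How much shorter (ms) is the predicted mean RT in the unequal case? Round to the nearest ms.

The RT saving is b·ΔH. Equiprobable H₀ = log₂(8) = 3.0000 bits; with the given probabilities H = 2.4346 bits.
b·(H₀ − H) = 55 × (3.0000 − 2.4346) = 31.10 ms.

31 ms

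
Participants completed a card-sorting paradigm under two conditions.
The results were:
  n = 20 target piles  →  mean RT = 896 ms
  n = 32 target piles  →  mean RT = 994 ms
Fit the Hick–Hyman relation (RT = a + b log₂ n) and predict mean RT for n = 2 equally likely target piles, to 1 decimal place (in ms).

With log₂ n on the abscissa the relation is linear; from the two conditions:
  b = (994 − 896) / (log₂ 32 − log₂ 20) = 98 / (5 − 4.3219) = 144.527 ms/bit
  a = 896 − 144.527 × 4.3219 = 271.363 ms
Then RT(2) = 271.363 + 144.527 × log₂ 2 = 271.363 + 144.527 × 1 ≈ 415.890 ms.

415.9 ms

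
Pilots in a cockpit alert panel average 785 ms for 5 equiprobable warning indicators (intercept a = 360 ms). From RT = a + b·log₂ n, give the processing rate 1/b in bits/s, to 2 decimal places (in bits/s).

5.46 bits/s

b = (785 − 360)/log₂ 5 = 425/2.3219 = 183.038 ms per bit = 0.18304 s/bit; the reciprocal is 5.463 bits/s.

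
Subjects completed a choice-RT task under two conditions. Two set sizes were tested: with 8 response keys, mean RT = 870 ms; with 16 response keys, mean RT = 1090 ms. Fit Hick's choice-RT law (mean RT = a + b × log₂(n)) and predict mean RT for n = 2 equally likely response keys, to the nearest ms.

430 ms

RT is linear in log₂ n, so two points fix the line:
  b = (1090 − 870) / (log₂ 16 − log₂ 8) = 220 / (4 − 3) = 220 ms/bit
  a = 870 − 220 × 3 = 210 ms
Then RT(2) = 210 + 220 × log₂ 2 = 210 + 220 × 1 ≈ 430.000 ms.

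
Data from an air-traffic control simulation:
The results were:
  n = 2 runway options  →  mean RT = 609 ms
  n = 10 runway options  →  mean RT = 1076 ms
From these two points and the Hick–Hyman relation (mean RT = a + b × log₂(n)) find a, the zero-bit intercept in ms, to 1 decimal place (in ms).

407.9 ms

The slope on a log₂ axis is (1076 − 609) / (3.3219 − 1) = 201.126 ms/bit.
a = RT₁ − b·log₂ n₁ = 609 − 201.126 × 1 = 407.874 ms.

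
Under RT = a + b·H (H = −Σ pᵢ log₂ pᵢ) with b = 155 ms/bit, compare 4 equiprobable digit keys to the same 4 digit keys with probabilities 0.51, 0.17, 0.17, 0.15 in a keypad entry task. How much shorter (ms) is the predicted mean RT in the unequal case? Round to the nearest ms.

35 ms

Equiprobable entropy H₀ = log₂ 4 = 2.0000 bits.
Skewed entropy H = −Σ pᵢ log₂ pᵢ = 1.7751 bits.
ΔRT = b·(H₀ − H) = 155 × 0.2249 = 34.85 ms.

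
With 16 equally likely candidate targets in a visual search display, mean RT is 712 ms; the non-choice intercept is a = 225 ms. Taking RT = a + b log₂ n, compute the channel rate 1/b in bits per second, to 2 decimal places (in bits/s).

b = (712 − 225)/log₂ 16 = 487/4 = 121.750 ms per bit = 0.12175 s/bit; the reciprocal is 8.214 bits/s.

8.21 bits/s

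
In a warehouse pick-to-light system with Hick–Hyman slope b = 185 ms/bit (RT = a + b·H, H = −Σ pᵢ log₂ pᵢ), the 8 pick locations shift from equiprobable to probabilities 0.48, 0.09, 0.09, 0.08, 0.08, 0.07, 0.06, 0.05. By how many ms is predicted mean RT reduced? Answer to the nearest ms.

Equiprobable entropy H₀ = log₂ 8 = 3.0000 bits.
Skewed entropy H = −Σ pᵢ log₂ pᵢ = 2.4448 bits.
ΔRT = b·(H₀ − H) = 185 × 0.5552 = 102.72 ms.

103 ms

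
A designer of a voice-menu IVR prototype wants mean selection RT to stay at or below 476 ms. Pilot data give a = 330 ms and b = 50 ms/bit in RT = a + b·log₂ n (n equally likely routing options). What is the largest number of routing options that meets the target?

Set 330 + 50·log₂ n ≤ 476 → log₂ n ≤ (476 − 330)/50 = 2.9200.
So n ≤ 2^2.9200 = 7.568; the largest integer n is 7.

7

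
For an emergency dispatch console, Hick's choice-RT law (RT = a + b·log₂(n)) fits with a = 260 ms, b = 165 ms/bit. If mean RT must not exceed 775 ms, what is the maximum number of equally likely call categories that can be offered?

8

Information budget: (775 − 260)/165 = 3.1212 bits, so n ≤ 2^3.1212 = 8.701 → at most 8.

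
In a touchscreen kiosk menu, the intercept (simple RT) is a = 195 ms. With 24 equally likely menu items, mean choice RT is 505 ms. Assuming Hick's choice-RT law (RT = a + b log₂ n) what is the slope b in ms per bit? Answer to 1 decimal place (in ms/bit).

67.6 ms/bit

log₂(24) = 4.5850 bits.
b = (RT − a)/log₂ n = (505 − 195) / 4.5850 = 67.612 ms/bit.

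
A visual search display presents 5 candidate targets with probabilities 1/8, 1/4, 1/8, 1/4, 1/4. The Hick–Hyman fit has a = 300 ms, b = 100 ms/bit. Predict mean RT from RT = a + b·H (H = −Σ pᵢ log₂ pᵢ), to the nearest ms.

525 ms

H = −Σ pᵢ log₂ pᵢ = 0.125·3 + 0.25·2 + 0.125·3 + 0.25·2 + 0.25·2 = 2.250 bits.
RT = 300 + 100 × 2.250 = 525.00 ms.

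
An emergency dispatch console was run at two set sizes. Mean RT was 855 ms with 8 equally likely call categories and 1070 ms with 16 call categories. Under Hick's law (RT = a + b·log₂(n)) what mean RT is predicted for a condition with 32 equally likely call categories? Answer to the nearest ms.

1285 ms

Fit slope and intercept:
  b = (1070 − 855) / (log₂ 16 − log₂ 8) = 215 / (4 − 3) = 215 ms/bit
  a = 855 − 215 × 3 = 210 ms
Then RT(32) = 210 + 215 × log₂ 32 = 210 + 215 × 5 ≈ 1285.000 ms.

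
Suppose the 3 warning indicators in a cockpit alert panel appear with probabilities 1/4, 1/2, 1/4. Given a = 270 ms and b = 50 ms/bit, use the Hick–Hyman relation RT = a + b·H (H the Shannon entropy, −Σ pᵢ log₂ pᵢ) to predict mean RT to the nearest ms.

H = −Σ pᵢ log₂ pᵢ = 0.25·2 + 0.5·1 + 0.25·2 = 1.500 bits.
RT = 270 + 50 × 1.500 = 345.00 ms.

345 ms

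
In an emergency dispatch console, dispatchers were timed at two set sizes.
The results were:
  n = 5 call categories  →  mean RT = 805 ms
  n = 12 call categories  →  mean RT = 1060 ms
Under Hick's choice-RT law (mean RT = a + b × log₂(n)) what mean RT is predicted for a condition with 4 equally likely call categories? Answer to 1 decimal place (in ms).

740.0 ms

Fit slope and intercept:
  b = (1060 − 805) / (log₂ 12 − log₂ 5) = 255 / (3.5850 − 2.3219) = 201.895 ms/bit
  a = 805 − 201.895 × 2.3219 = 336.215 ms
Then RT(4) = 336.215 + 201.895 × log₂ 4 = 336.215 + 201.895 × 2 ≈ 740.004 ms.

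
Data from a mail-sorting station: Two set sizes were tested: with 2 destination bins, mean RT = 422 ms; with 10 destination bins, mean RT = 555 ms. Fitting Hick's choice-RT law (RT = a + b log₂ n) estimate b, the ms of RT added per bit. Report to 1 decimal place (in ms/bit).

Slope: b = (555 − 422) / (log₂ 10 − log₂ 2) = 133/2.3219 = 57.280 ms/bit.

57.3 ms/bit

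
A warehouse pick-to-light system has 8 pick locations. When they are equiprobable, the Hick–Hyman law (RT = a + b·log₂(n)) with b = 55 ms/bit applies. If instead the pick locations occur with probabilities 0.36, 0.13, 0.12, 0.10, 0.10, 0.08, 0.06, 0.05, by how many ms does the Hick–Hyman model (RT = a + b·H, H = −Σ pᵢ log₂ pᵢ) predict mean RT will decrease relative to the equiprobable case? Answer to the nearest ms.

17 ms

Equiprobable entropy H₀ = log₂ 8 = 3.0000 bits.
Skewed entropy H = −Σ pᵢ log₂ pᵢ = 2.6959 bits.
ΔRT = b·(H₀ − H) = 55 × 0.3041 = 16.73 ms.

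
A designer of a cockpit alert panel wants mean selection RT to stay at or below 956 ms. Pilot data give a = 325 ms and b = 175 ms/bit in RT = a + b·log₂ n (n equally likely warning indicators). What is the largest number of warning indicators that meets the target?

Set 325 + 175·log₂ n ≤ 956 → log₂ n ≤ (956 − 325)/175 = 3.6057.
So n ≤ 2^3.6057 = 12.174; the largest integer n is 12.

12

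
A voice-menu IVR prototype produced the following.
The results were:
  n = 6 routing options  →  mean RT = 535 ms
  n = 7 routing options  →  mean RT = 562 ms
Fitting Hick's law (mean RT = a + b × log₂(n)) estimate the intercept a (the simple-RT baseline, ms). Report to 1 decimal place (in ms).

221.2 ms

The slope on a log₂ axis is (562 − 535) / (2.8074 − 2.5850) = 121.407 ms/bit.
Intercept: a = 535 − 121.407·log₂(6) = 221.167 ms.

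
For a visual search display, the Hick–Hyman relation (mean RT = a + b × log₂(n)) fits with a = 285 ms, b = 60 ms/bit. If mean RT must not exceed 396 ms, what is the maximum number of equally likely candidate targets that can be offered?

3

60·log₂ n ≤ 396 − 285 = 111, giving log₂ n ≤ 1.8500 and n ≤ 3.605. The largest whole number is 3.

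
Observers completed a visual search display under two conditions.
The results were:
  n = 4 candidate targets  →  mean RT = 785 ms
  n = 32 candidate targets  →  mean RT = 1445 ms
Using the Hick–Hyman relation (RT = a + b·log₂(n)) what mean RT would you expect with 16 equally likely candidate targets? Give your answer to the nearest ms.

RT is linear in log₂ n, so two points fix the line:
  b = (1445 − 785) / (log₂ 32 − log₂ 4) = 660 / (5 − 2) = 220 ms/bit
  a = 785 − 220 × 2 = 345 ms
Then RT(16) = 345 + 220 × log₂ 16 = 345 + 220 × 4 ≈ 1225.000 ms.

1225 ms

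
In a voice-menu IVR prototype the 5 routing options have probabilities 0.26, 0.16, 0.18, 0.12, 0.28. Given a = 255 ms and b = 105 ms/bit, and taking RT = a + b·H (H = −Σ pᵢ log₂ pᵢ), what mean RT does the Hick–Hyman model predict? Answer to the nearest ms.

H = 0.26·log₂(1/0.26) + 0.16·log₂(1/0.16) + 0.18·log₂(1/0.18) + 0.12·log₂(1/0.12) + 0.28·log₂(1/0.28) = 2.2549 bits.
RT = 255 + 105 × 2.2549 = 491.76 ms.

492 ms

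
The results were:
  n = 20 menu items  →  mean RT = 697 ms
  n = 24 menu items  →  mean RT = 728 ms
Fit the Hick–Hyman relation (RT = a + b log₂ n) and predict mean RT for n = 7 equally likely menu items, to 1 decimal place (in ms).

518.5 ms

RT is linear in log₂ n, so two points fix the line:
  b = (728 − 697) / (log₂ 24 − log₂ 20) = 31 / (4.5850 − 4.3219) = 117.855 ms/bit
  a = 697 − 117.855 × 4.3219 = 187.638 ms
Then RT(7) = 187.638 + 117.855 × log₂ 7 = 187.638 + 117.855 × 2.8074 ≈ 518.500 ms.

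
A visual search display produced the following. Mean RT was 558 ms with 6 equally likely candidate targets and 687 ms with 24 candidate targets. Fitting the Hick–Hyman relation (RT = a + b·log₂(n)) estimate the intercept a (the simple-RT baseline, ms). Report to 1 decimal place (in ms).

391.3 ms

b = (RT₂ − RT₁)/(log₂ n₂ − log₂ n₁) = (687 − 558)/(4.5850 − 2.5850) = 64.500 ms/bit.
Intercept: a = 558 − 64.500·log₂(6) = 391.270 ms.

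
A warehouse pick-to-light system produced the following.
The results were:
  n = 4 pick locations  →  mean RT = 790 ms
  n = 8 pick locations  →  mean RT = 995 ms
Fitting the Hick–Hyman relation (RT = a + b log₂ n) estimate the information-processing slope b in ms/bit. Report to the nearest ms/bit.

205 ms/bit

Slope: b = (995 − 790) / (log₂ 8 − log₂ 4) = 205/1.0000 = 205 ms/bit.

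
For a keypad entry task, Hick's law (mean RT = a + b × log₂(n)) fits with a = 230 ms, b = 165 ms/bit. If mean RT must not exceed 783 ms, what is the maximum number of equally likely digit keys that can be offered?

Information budget: (783 − 230)/165 = 3.3515 bits, so n ≤ 2^3.3515 = 10.207 → at most 10.

10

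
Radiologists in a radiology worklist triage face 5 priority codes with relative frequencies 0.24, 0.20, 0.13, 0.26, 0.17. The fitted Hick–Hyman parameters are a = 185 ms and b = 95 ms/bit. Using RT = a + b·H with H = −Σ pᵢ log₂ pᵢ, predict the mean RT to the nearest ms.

402 ms

Entropy contributions −pᵢ log₂ pᵢ: 0.4941, 0.4644, 0.3826, 0.5053, 0.4346; sum H = 2.2810 bits.
RT = a + bH = 185 + 95·2.2810 = 401.70 ms.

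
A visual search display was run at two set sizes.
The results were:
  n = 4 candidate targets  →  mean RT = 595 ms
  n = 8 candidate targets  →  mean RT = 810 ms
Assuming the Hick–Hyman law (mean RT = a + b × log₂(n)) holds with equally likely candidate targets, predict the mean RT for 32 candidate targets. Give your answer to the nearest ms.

1240 ms

Fit slope and intercept:
  b = (810 − 595) / (log₂ 8 − log₂ 4) = 215 / (3 − 2) = 215 ms/bit
  a = 595 − 215 × 2 = 165 ms
Then RT(32) = 165 + 215 × log₂ 32 = 165 + 215 × 5 ≈ 1240.000 ms.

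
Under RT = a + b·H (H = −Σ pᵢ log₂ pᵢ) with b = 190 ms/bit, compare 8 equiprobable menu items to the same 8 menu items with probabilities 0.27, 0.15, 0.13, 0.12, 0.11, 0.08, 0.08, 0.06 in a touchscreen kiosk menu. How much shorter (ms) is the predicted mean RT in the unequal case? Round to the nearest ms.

29 ms

The RT saving is b·ΔH. Equiprobable H₀ = log₂(8) = 3.0000 bits; with the given probabilities H = 2.8471 bits.
b·(H₀ − H) = 190 × (3.0000 − 2.8471) = 29.05 ms.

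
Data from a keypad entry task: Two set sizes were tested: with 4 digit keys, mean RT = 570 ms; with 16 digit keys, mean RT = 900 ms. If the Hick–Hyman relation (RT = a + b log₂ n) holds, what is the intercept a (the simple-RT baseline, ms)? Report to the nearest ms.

240 ms

Slope: b = (900 − 570) / (log₂ 16 − log₂ 4) = 330/2.0000 = 165 ms/bit.
a = RT₁ − b·log₂ n₁ = 570 − 165 × 2 = 240.000 ms.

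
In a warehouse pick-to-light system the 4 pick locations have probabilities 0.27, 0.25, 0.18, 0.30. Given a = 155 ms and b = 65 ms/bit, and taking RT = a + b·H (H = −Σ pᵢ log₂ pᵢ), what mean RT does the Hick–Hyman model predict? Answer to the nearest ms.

Entropy contributions −pᵢ log₂ pᵢ: 0.5100, 0.5000, 0.4453, 0.5211; sum H = 1.9764 bits.
RT = a + bH = 155 + 65·1.9764 = 283.47 ms.

283 ms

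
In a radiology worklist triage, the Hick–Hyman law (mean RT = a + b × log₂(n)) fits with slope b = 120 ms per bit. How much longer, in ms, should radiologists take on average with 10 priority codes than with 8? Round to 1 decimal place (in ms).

Only the slope matters, since a is common to both: ΔRT = b·log₂(n₂/n₁).
log₂(10) − log₂(8) = 3.3219 − 3 = 0.3219.
ΔRT = 120 × 0.3219 = 38.631 ms.

38.6 ms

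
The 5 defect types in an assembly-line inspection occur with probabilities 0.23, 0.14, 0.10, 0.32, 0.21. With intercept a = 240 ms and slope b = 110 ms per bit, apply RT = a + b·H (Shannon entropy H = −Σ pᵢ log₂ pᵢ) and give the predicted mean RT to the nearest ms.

H = 0.23·log₂(1/0.23) + 0.14·log₂(1/0.14) + 0.10·log₂(1/0.10) + 0.32·log₂(1/0.32) + 0.21·log₂(1/0.21) = 2.2158 bits.
RT = 240 + 110 × 2.2158 = 483.74 ms.

484 ms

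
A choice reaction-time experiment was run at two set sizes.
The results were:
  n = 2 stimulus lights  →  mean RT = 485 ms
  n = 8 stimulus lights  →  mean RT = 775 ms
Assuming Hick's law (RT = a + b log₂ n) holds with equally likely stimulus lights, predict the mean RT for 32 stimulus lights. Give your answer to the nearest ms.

RT is linear in log₂ n, so two points fix the line:
  b = (775 − 485) / (log₂ 8 − log₂ 2) = 290 / (3 − 1) = 145 ms/bit
  a = 485 − 145 × 1 = 340 ms
Then RT(32) = 340 + 145 × log₂ 32 = 340 + 145 × 5 ≈ 1065.000 ms.

1065 ms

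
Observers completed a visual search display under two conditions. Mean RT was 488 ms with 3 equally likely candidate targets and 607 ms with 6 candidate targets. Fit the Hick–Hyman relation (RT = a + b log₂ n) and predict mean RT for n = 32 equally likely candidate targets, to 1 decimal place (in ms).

RT is linear in log₂ n, so two points fix the line:
  b = (607 − 488) / (log₂ 6 − log₂ 3) = 119 / (2.5850 − 1.5850) = 119.000 ms/bit
  a = 488 − 119.000 × 1.5850 = 299.389 ms
Then RT(32) = 299.389 + 119.000 × log₂ 32 = 299.389 + 119.000 × 5 ≈ 894.389 ms.

894.4 ms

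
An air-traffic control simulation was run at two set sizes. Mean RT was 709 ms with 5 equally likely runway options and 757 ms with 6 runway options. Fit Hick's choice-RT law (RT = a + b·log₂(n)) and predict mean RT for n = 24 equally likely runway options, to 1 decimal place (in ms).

1122.0 ms

Fit slope and intercept:
  b = (757 − 709) / (log₂ 6 − log₂ 5) = 48 / (2.5850 − 2.3219) = 182.486 ms/bit
  a = 709 − 182.486 × 2.3219 = 285.281 ms
Then RT(24) = 285.281 + 182.486 × log₂ 24 = 285.281 + 182.486 × 4.5850 ≈ 1121.971 ms.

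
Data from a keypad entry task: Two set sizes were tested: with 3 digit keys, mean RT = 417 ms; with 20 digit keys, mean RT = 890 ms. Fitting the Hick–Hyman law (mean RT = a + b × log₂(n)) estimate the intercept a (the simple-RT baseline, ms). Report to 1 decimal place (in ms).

The slope on a log₂ axis is (890 − 417) / (4.3219 − 1.5850) = 172.819 ms/bit.
a = RT₁ − b·log₂ n₁ = 417 − 172.819 × 1.5850 = 143.088 ms.

143.1 ms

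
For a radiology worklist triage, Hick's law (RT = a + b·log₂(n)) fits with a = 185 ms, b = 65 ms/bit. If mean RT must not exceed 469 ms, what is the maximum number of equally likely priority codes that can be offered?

20

Set 185 + 65·log₂ n ≤ 469 → log₂ n ≤ (469 − 185)/65 = 4.3692.
So n ≤ 2^4.3692 = 20.667; the largest integer n is 20.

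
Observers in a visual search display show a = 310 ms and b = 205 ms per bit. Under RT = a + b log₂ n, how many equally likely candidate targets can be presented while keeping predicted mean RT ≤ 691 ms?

3

Information budget: (691 − 310)/205 = 1.8585 bits, so n ≤ 2^1.8585 = 3.626 → at most 3.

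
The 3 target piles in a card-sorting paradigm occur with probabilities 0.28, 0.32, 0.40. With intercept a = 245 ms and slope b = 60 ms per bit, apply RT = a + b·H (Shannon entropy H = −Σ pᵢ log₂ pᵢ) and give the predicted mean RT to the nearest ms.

339 ms

H = 0.28·log₂(1/0.28) + 0.32·log₂(1/0.32) + 0.40·log₂(1/0.40) = 1.5690 bits.
RT = 245 + 60 × 1.5690 = 339.14 ms.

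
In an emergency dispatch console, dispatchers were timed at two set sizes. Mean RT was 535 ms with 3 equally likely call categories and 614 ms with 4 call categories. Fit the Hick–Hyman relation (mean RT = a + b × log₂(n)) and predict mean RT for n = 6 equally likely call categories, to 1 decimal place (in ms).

725.3 ms

With log₂ n on the abscissa the relation is linear; from the two conditions:
  b = (614 − 535) / (log₂ 4 − log₂ 3) = 79 / (2 − 1.5850) = 190.344 ms/bit
  a = 535 − 190.344 × 1.5850 = 233.312 ms
Then RT(6) = 233.312 + 190.344 × log₂ 6 = 233.312 + 190.344 × 2.5850 ≈ 725.344 ms.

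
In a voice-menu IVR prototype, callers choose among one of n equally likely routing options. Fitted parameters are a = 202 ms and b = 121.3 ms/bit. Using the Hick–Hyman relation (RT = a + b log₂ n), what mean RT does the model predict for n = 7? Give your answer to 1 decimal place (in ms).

542.5 ms

log₂(7) = 2.8074 bits, so RT = 202 + 121.3 × 2.8074 ≈ 542.532 ms.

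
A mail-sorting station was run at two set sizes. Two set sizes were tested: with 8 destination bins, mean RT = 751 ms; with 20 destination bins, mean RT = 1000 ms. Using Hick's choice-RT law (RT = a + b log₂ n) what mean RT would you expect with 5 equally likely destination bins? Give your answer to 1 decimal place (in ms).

With log₂ n on the abscissa the relation is linear; from the two conditions:
  b = (1000 − 751) / (log₂ 20 − log₂ 8) = 249 / (4.3219 − 3) = 188.361 ms/bit
  a = 751 − 188.361 × 3 = 185.916 ms
Then RT(5) = 185.916 + 188.361 × log₂ 5 = 185.916 + 188.361 × 2.3219 ≈ 623.278 ms.

623.3 ms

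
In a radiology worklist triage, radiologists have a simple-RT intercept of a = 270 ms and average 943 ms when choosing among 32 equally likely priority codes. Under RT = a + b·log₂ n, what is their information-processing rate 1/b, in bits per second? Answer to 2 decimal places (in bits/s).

b = (943 − 270)/log₂ 32 = 673/5 = 134.600 ms per bit = 0.13460 s/bit; the reciprocal is 7.429 bits/s.

7.43 bits/s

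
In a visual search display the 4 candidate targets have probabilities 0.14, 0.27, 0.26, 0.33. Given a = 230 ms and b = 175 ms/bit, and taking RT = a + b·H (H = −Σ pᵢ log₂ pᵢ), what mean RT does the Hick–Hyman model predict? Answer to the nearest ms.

H = 0.14·log₂(1/0.14) + 0.27·log₂(1/0.27) + 0.26·log₂(1/0.26) + 0.33·log₂(1/0.33) = 1.9402 bits.
RT = 230 + 175 × 1.9402 = 569.54 ms.

570 ms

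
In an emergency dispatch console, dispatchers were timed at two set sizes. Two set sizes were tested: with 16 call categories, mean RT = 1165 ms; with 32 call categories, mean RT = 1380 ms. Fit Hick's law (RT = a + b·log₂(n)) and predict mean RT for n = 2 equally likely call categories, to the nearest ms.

Solve the two-equation system in a and b:
  b = (1380 − 1165) / (log₂ 32 − log₂ 16) = 215 / (5 − 4) = 215 ms/bit
  a = 1165 − 215 × 4 = 305 ms
Then RT(2) = 305 + 215 × log₂ 2 = 305 + 215 × 1 ≈ 520.000 ms.

520 ms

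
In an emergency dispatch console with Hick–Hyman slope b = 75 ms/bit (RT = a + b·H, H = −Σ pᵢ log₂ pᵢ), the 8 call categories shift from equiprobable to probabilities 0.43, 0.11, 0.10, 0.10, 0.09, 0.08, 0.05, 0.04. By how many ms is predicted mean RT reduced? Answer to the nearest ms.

Equiprobable entropy H₀ = log₂ 8 = 3.0000 bits.
Skewed entropy H = −Σ pᵢ log₂ pᵢ = 2.5442 bits.
ΔRT = b·(H₀ − H) = 75 × 0.4558 = 34.18 ms.

34 ms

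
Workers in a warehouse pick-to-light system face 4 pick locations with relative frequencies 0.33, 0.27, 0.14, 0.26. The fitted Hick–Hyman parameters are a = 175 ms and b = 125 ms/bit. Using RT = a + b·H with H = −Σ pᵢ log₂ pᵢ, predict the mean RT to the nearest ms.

Entropy contributions −pᵢ log₂ pᵢ: 0.5278, 0.5100, 0.3971, 0.5053; sum H = 1.9402 bits.
RT = a + bH = 175 + 125·1.9402 = 417.53 ms.

418 ms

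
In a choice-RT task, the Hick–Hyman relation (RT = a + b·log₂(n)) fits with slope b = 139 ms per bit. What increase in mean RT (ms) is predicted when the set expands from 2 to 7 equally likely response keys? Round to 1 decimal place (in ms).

Only the slope matters, since a is common to both: ΔRT = b·log₂(n₂/n₁).
log₂(7) − log₂(2) = 2.8074 − 1 = 1.8074.
ΔRT = 139 × 1.8074 = 251.222 ms.

251.2 ms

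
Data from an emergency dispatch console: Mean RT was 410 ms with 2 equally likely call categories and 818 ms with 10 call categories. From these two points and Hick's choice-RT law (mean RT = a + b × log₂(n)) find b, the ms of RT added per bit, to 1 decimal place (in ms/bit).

175.7 ms/bit

The slope on a log₂ axis is (818 − 410) / (3.3219 − 1) = 175.716 ms/bit.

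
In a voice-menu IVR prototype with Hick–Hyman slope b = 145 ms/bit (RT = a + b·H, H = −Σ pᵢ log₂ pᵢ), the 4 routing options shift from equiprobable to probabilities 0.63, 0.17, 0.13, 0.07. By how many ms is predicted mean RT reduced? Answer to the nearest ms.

The RT saving is b·ΔH. Equiprobable H₀ = log₂(4) = 2.0000 bits; with the given probabilities H = 1.5057 bits.
b·(H₀ − H) = 145 × (2.0000 − 1.5057) = 71.67 ms.

72 ms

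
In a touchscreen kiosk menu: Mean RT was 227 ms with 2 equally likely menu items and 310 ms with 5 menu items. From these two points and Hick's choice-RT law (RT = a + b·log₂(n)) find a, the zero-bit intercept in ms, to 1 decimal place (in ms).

The slope on a log₂ axis is (310 − 227) / (2.3219 − 1) = 62.787 ms/bit.
Intercept: a = 227 − 62.787·log₂(2) = 164.213 ms.

164.2 ms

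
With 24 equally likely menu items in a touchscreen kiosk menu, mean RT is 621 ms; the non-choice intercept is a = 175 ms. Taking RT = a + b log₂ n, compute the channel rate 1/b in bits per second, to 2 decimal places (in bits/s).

Choice component = 621 − 175 = 446 ms over log₂(24) = 4.5850 bits.
b = 446 / 4.5850 = 97.275 ms/bit, so 1/b = 10.280 bits/s.

10.28 bits/s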